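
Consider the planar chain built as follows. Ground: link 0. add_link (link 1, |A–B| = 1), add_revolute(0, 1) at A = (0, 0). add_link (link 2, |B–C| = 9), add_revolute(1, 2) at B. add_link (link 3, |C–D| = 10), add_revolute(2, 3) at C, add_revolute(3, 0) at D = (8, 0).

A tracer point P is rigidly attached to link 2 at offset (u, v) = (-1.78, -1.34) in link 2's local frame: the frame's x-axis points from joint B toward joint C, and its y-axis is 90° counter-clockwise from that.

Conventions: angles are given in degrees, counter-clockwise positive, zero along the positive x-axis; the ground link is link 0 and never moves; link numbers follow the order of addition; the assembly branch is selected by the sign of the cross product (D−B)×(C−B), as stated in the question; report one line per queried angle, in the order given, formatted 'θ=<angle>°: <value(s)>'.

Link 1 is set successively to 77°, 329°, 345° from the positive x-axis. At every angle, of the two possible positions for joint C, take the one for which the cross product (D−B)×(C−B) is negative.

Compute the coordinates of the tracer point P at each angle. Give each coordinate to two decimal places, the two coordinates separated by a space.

A=(0,0), D=(8.00,0)
θ=77°: B = A + 1.00·(cos77°, sin77°) = (0.2250, 0.9744)
θ=77°: |BD| = 7.8359
θ=77°: circle(B,9.00) ∩ circle(D,10.00): a=2.7056, h=8.5837
θ=77°:   candidates: C₊=(3.9769,9.1550) cross=67.261; C₋=(1.8421,-7.8791) cross=-67.261
θ=77°:   branch - wants cross < 0 → take C=(1.8421,-7.8791) (cross=-67.261)
θ=77°: ex = (C−B)/|BC| = (0.1797,-0.9837); ey = (0.9837,0.1797)
θ=77°: P = B + -1.78·ex + -1.34·ey = (-1.4131,2.4846)
θ=329°: B = A + 1.00·(cos329°, sin329°) = (0.8572, -0.5150)
θ=329°: |BD| = 7.1614
θ=329°: circle(B,9.00) ∩ circle(D,10.00): a=2.2541, h=8.7131
θ=329°:   candidates: C₊=(2.4788,8.3377) cross=62.398; C₋=(3.7321,-9.0435) cross=-62.398
θ=329°:   branch - wants cross < 0 → take C=(3.7321,-9.0435) (cross=-62.398)
θ=329°: ex = (C−B)/|BC| = (0.3194,-0.9476); ey = (0.9476,0.3194)
θ=329°: P = B + -1.78·ex + -1.34·ey = (-0.9812,0.7437)
θ=345°: B = A + 1.00·(cos345°, sin345°) = (0.9659, -0.2588)
θ=345°: |BD| = 7.0388
θ=345°: circle(B,9.00) ∩ circle(D,10.00): a=2.1698, h=8.7345
θ=345°:   candidates: C₊=(2.8131,8.5496) cross=61.481; C₋=(3.4554,-8.9077) cross=-61.481
θ=345°:   branch - wants cross < 0 → take C=(3.4554,-8.9077) (cross=-61.481)
θ=345°: ex = (C−B)/|BC| = (0.2766,-0.9610); ey = (0.9610,0.2766)
θ=345°: P = B + -1.78·ex + -1.34·ey = (-0.8142,1.0811)

θ=77°: -1.41 2.48
θ=329°: -0.98 0.74
θ=345°: -0.81 1.08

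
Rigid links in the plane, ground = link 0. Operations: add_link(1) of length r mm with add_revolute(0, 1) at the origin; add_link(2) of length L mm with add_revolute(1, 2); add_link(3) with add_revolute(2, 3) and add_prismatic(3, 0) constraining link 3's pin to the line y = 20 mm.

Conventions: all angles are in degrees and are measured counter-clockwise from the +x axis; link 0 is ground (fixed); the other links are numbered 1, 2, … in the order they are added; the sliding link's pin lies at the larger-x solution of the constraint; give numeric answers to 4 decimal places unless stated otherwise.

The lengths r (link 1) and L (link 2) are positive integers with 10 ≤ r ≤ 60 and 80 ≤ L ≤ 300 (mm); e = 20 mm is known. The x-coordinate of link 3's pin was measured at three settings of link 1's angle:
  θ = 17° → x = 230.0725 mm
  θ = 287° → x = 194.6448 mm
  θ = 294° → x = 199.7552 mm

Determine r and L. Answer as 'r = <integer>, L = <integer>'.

constraint per measurement: (x − r cos θ)² + (r sin θ − e)² = L²
subtracting the θ₁ and θ₂ equations cancels the r² and L² terms:
r = (x₁² − x₂²) / (2[(x₁cos θ₁ + e sin θ₁) − (x₂cos θ₂ + e sin θ₂)]) = 40.0000 → r = 40
L² = (x₁ − r cos θ₁)² + (r sin θ₁ − e)² = 36864.0065 → L = 192.0000 → L = 192
check at θ₃=294°: x = 199.7552 (printed 199.7552) ✓

r = 40, L = 192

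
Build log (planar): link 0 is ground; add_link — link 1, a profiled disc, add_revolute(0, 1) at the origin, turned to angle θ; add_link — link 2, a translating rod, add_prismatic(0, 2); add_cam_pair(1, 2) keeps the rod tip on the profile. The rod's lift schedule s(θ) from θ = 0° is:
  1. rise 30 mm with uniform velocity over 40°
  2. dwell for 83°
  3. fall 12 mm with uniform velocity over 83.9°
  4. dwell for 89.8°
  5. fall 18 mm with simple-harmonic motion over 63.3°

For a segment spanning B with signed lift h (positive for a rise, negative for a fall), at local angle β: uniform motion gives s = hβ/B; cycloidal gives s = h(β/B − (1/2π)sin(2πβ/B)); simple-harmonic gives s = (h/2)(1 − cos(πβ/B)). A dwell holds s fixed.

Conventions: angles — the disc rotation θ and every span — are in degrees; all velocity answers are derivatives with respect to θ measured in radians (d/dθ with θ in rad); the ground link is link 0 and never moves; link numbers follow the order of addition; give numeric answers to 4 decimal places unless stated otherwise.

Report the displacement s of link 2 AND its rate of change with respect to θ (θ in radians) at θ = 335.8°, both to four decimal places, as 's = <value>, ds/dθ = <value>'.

seg 1 [0°–40°] uniform, h=30: full span → s += 30 → s = 30.0000
seg 2 [40°–123°] dwell: s stays 30.0000
seg 3 [123°–206.9°] uniform, h=-12: full span → s += -12 → s = 18.0000
seg 4 [206.9°–296.7°] dwell: s stays 18.0000
seg 5 [296.7°–360°] simple-harmonic, h=-18: θ=335.8° here. β=39.1, B=63.3. -18/2·(1 − cos(π·0.6177)) = -12.2524 → s = 5.7476
velocity in seg [296.7°–360°] (simple-harmonic), θ in radians: β = 39.1° = 0.6824 rad, B = 63.3° = 1.1048 rad; ds/dθ = (πh/(2B)) sin(πβ/B) = (π·(-18)/(2·1.1048)) sin(π·0.6177) = -23.862868 mm/rad

s = 5.7476, ds/dθ = -23.8629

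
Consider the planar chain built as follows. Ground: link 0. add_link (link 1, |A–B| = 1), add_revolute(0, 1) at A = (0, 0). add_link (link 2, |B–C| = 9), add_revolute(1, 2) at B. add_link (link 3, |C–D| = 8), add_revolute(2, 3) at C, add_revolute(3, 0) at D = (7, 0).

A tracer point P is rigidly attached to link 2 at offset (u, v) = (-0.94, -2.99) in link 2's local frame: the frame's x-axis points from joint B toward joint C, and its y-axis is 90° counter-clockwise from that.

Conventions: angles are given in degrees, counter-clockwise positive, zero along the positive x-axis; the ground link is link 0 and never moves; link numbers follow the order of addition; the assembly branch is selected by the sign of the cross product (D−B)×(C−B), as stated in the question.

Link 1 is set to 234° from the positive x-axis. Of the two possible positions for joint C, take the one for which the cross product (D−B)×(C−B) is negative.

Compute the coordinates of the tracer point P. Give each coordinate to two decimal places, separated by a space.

A=(0,0), D=(7.00,0)
B = A + 1.00·(cos234°, sin234°) = (-0.5878, -0.8090)
|BD| = 7.6308
circle(B,9.00) ∩ circle(D,8.00): a=4.9293, h=7.5301
  candidates: C₊=(3.5154,7.2012) cross=57.460; C₋=(5.1121,-7.7740) cross=-57.460
  branch - wants cross < 0 → take C=(5.1121,-7.7740) (cross=-57.460)
ex = (C−B)/|BC| = (0.6333,-0.7739); ey = (0.7739,0.6333)
P = B + -0.94·ex + -2.99·ey = (-3.4970,-1.9752)

-3.50 -1.98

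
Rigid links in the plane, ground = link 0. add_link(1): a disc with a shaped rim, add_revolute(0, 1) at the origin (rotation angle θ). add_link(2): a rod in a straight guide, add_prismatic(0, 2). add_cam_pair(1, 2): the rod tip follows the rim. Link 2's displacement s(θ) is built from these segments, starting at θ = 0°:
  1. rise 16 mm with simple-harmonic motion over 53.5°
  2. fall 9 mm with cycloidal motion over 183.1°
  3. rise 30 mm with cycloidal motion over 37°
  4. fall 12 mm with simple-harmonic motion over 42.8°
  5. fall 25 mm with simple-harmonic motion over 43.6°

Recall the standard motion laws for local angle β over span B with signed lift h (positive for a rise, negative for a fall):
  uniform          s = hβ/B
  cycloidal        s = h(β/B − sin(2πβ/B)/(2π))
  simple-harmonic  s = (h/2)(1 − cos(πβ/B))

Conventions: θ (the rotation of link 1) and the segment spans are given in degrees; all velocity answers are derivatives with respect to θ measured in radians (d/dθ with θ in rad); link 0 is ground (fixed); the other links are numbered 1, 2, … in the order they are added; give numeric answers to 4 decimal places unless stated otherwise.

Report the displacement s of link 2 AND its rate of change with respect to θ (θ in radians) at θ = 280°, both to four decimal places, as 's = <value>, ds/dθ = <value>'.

segment 1 (0° to 53.5°, simple-harmonic, h = 16) is passed completely: s = 0.0000 + (16) = 16.0000
segment 2 (53.5° to 236.6°, cycloidal, h = -9) is passed completely: s = 16.0000 + (-9) = 7.0000
segment 3 (236.6° to 273.6°, cycloidal, h = 30) is passed completely: s = 7.0000 + (30) = 37.0000
θ = 280° falls in segment 4 (273.6° to 316.4°, simple-harmonic, h = -12): β = 280 − 273.6 = 6.4°, B = 42.8°; Δs = -12/2·(1 − cos(π·0.1495)) = -0.6500; s = 37.0000 − 0.6500 = 36.3500
velocity in seg [273.6°–316.4°] (simple-harmonic), θ in radians: β = 6.4° = 0.1117 rad, B = 42.8° = 0.7470 rad; ds/dθ = (πh/(2B)) sin(πβ/B) = (π·(-12)/(2·0.7470)) sin(π·0.1495) = -11.422816 mm/rad

s = 36.3500, ds/dθ = -11.4228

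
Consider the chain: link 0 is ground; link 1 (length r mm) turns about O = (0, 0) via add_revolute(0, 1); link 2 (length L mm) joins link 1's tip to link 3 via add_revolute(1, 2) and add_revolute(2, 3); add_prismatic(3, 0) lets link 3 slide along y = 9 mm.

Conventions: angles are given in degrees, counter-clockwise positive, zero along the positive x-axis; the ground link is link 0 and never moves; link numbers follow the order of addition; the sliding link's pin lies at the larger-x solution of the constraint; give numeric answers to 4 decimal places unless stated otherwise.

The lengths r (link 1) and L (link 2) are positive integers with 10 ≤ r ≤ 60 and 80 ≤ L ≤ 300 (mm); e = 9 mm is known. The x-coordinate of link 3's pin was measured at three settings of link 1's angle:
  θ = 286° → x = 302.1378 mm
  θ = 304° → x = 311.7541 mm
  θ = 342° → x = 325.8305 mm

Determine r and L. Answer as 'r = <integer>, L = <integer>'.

constraint per measurement: (x − r cos θ)² + (r sin θ − e)² = L²
subtracting the θ₁ and θ₂ equations cancels the r² and L² terms:
r = (x₁² − x₂²) / (2[(x₁cos θ₁ + e sin θ₁) − (x₂cos θ₂ + e sin θ₂)]) = 32.0000 → r = 32
L² = (x₁ − r cos θ₁)² + (r sin θ₁ − e)² = 87615.9872 → L = 296.0000 → L = 296
check at θ₃=342°: x = 325.8305 (printed 325.8305) ✓

r = 32, L = 296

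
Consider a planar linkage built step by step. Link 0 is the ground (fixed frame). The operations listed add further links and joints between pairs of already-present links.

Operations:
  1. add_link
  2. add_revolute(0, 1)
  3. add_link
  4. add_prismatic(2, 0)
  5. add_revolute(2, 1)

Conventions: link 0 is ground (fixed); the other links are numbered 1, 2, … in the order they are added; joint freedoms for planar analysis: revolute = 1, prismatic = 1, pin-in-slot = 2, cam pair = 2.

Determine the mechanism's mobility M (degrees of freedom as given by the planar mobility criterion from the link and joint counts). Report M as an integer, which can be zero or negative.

ground; <1,0,0>
#1 <2,0,0>
R:0↔1 J1 <2,1,0>
#2 <3,1,0>
P:2↔0 J1 <3,2,0>
R:2↔1 J1 <3,3,0>
3×2 − 2×3 − 1×0 = 0

M = 0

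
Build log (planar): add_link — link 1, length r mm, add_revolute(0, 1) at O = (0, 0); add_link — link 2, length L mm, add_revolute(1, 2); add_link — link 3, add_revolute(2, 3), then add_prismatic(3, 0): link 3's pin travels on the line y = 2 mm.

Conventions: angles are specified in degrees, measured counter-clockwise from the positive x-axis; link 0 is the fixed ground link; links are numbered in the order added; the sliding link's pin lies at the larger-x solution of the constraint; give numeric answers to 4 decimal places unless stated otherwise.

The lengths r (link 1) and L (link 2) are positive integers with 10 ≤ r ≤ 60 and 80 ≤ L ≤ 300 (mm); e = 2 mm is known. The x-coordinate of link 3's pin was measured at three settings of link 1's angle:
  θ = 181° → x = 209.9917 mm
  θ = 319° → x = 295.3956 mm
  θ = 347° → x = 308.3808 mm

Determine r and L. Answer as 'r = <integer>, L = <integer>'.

constraint per measurement: (x − r cos θ)² + (r sin θ − e)² = L²
subtracting the θ₁ and θ₂ equations cancels the r² and L² terms:
r = (x₁² − x₂²) / (2[(x₁cos θ₁ + e sin θ₁) − (x₂cos θ₂ + e sin θ₂)]) = 50.0000 → r = 50
L² = (x₁ − r cos θ₁)² + (r sin θ₁ − e)² = 67599.9763 → L = 260.0000 → L = 260
check at θ₃=347°: x = 308.3808 (printed 308.3808) ✓

r = 50, L = 260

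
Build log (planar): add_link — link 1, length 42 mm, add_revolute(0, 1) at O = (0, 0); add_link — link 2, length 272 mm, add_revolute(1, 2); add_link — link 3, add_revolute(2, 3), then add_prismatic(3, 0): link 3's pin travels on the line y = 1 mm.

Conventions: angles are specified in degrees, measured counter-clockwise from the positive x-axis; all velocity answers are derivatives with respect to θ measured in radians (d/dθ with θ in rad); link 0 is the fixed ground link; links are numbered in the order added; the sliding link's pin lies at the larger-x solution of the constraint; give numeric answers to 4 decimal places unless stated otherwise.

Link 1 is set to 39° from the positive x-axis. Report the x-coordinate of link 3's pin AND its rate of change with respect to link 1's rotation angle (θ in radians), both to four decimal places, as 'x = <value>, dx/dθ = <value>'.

geometry: r = 42 mm, L = 272 mm, e = 1 mm
crank pin P = (r cos θ, r sin θ) = (32.640130, 26.431456)
h = r sin θ − e = 26.431456 − 1 = 25.431456
x = r cos θ + √(L² − h²) = 32.640130 + 270.808495 = 303.448625
dx/dθ = −r sin θ − h·r cos θ/√(L² − h²) (θ in radians; h = 25.431456) = -29.496671

x = 303.4486, dx/dθ = -29.4967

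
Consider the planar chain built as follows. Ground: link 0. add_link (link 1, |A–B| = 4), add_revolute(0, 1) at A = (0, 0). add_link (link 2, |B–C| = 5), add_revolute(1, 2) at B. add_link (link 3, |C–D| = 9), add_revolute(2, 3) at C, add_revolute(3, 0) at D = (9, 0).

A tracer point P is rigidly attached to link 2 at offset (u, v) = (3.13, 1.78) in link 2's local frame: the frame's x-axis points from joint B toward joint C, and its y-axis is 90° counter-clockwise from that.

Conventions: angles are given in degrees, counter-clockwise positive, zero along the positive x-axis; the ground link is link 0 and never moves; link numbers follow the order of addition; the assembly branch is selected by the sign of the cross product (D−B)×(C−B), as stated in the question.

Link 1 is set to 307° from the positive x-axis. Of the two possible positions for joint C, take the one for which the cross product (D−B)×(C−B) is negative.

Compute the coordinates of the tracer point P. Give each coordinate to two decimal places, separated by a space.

A=(0,0), D=(9.00,0)
B = A + 4.00·(cos307°, sin307°) = (2.4073, -3.1945)
|BD| = 7.3259
circle(B,5.00) ∩ circle(D,9.00): a=-0.1591, h=4.9975
  candidates: C₊=(0.0849,1.2334) cross=36.611; C₋=(4.4433,-7.7612) cross=-36.611
  branch - wants cross < 0 → take C=(4.4433,-7.7612) (cross=-36.611)
ex = (C−B)/|BC| = (0.4072,-0.9133); ey = (0.9133,0.4072)
P = B + 3.13·ex + 1.78·ey = (5.3076,-5.3285)

5.31 -5.33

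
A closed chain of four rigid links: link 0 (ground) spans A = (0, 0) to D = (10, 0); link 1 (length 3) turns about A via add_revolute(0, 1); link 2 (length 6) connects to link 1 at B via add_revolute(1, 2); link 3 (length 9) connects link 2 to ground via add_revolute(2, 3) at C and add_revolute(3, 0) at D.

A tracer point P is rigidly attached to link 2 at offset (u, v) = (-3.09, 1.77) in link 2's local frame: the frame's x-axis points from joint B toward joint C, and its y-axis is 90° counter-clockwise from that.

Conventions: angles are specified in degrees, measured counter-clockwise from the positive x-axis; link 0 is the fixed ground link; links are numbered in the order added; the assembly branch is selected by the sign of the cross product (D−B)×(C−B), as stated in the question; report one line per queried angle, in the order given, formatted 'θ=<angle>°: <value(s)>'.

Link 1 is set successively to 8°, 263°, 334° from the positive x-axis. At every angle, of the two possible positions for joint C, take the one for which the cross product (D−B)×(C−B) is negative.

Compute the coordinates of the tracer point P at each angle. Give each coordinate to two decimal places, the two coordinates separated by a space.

A=(0,0), D=(10.00,0)
θ=8°: B = A + 3.00·(cos8°, sin8°) = (2.9708, 0.4175)
θ=8°: |BD| = 7.0416
θ=8°: circle(B,6.00) ∩ circle(D,9.00): a=0.3255, h=5.9912
θ=8°:   candidates: C₊=(3.6510,6.3788) cross=42.187; C₋=(2.9405,-5.5824) cross=-42.187
θ=8°:   branch - wants cross < 0 → take C=(2.9405,-5.5824) (cross=-42.187)
θ=8°: ex = (C−B)/|BC| = (-0.0051,-1.0000); ey = (1.0000,-0.0051)
θ=8°: P = B + -3.09·ex + 1.77·ey = (4.7564,3.4985)
θ=263°: B = A + 3.00·(cos263°, sin263°) = (-0.3656, -2.9776)
θ=263°: |BD| = 10.7848
θ=263°: circle(B,6.00) ∩ circle(D,9.00): a=3.3061, h=5.0069
θ=263°:   candidates: C₊=(1.4296,2.7475) cross=53.999; C₋=(4.1944,-6.8771) cross=-53.999
θ=263°:   branch - wants cross < 0 → take C=(4.1944,-6.8771) (cross=-53.999)
θ=263°: ex = (C−B)/|BC| = (0.7600,-0.6499); ey = (0.6499,0.7600)
θ=263°: P = B + -3.09·ex + 1.77·ey = (-1.5637,0.3758)
θ=334°: B = A + 3.00·(cos334°, sin334°) = (2.6964, -1.3151)
θ=334°: |BD| = 7.4211
θ=334°: circle(B,6.00) ∩ circle(D,9.00): a=0.6786, h=5.9615
θ=334°:   candidates: C₊=(2.3078,4.6723) cross=44.241; C₋=(4.4207,-7.0620) cross=-44.241
θ=334°:   branch - wants cross < 0 → take C=(4.4207,-7.0620) (cross=-44.241)
θ=334°: ex = (C−B)/|BC| = (0.2874,-0.9578); ey = (0.9578,0.2874)
θ=334°: P = B + -3.09·ex + 1.77·ey = (3.5037,2.1532)

θ=8°: 4.76 3.50
θ=263°: -1.56 0.38
θ=334°: 3.50 2.15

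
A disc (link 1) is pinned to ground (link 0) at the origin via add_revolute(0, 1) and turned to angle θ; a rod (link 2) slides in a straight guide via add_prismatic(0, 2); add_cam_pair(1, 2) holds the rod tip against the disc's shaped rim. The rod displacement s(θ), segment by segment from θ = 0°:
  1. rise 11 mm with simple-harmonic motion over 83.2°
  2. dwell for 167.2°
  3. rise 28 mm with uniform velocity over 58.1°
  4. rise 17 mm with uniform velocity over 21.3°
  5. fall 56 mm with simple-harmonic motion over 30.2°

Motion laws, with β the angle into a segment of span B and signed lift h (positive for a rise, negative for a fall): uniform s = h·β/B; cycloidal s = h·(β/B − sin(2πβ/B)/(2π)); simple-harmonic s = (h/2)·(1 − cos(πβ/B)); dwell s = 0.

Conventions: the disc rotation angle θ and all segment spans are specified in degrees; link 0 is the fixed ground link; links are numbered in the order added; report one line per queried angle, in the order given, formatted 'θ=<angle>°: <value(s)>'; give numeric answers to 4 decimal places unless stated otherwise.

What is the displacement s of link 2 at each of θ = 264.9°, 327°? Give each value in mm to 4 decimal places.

segment 1 (0° to 83.2°, simple-harmonic, h = 11) is passed completely: s = 0.0000 + (11) = 11.0000
segment 2 (83.2° to 250.4°, dwell): s unchanged at 11.0000
θ = 264.9° falls in segment 3 (250.4° to 308.5°, uniform, h = 28): β = 264.9 − 250.4 = 14.5°, B = 58.1°; Δs = 28·14.5/58.1 = 6.9880; s = 11.0000 + 6.9880 = 17.9880
segment 3 (250.4° to 308.5°, uniform, h = 28) is passed completely: s = 11.0000 + (28) = 39.0000
θ = 327° falls in segment 4 (308.5° to 329.8°, uniform, h = 17): β = 327 − 308.5 = 18.5°, B = 21.3°; Δs = 17·18.5/21.3 = 14.7653; s = 39.0000 + 14.7653 = 53.7653

θ=264.9°: 17.9880
θ=327°: 53.7653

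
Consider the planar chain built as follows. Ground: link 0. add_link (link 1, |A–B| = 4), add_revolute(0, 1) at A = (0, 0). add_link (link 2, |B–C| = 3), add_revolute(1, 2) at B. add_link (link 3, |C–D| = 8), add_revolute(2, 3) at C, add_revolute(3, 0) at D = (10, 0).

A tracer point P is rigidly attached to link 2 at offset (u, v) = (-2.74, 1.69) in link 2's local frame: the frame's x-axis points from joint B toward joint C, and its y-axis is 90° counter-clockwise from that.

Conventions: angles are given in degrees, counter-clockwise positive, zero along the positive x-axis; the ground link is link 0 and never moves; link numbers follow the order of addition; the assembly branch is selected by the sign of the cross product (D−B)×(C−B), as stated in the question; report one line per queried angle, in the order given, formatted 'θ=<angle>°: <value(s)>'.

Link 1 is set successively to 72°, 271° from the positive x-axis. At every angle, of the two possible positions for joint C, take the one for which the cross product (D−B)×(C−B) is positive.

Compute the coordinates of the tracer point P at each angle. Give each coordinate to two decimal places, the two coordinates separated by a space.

A=(0,0), D=(10.00,0)
θ=72°: B = A + 4.00·(cos72°, sin72°) = (1.2361, 3.8042)
θ=72°: |BD| = 9.5540
θ=72°: circle(B,3.00) ∩ circle(D,8.00): a=1.8986, h=2.3228
θ=72°:   candidates: C₊=(3.9026,5.1789) cross=22.192; C₋=(2.0528,0.9175) cross=-22.192
θ=72°:   branch + wants cross > 0 → take C=(3.9026,5.1789) (cross=22.192)
θ=72°: ex = (C−B)/|BC| = (0.8888,0.4582); ey = (-0.4582,0.8888)
θ=72°: P = B + -2.74·ex + 1.69·ey = (-1.9737,4.0508)
θ=271°: B = A + 4.00·(cos271°, sin271°) = (0.0698, -3.9994)
θ=271°: |BD| = 10.7053
θ=271°: circle(B,3.00) ∩ circle(D,8.00): a=2.7838, h=1.1181
θ=271°:   candidates: C₊=(2.2344,-1.9222) cross=11.970; C₋=(3.0698,-3.9966) cross=-11.970
θ=271°:   branch + wants cross > 0 → take C=(2.2344,-1.9222) (cross=11.970)
θ=271°: ex = (C−B)/|BC| = (0.7215,0.6924); ey = (-0.6924,0.7215)
θ=271°: P = B + -2.74·ex + 1.69·ey = (-3.0773,-4.6772)

θ=72°: -1.97 4.05
θ=271°: -3.08 -4.68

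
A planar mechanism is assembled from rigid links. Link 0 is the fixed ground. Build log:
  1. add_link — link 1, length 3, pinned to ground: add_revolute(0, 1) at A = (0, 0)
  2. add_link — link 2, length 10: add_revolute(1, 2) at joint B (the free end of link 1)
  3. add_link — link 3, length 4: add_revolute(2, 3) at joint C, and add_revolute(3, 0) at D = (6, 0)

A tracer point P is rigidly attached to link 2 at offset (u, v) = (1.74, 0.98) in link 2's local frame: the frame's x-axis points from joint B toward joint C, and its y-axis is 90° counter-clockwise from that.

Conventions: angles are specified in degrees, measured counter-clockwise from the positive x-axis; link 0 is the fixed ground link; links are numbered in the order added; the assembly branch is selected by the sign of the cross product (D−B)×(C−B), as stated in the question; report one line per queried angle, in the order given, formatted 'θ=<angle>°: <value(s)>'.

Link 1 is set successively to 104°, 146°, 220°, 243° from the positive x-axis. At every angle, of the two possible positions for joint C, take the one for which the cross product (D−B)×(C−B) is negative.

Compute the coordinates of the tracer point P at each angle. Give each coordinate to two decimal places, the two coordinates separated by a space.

A=(0,0), D=(6.00,0)
θ=104°: B = A + 3.00·(cos104°, sin104°) = (-0.7258, 2.9109)
θ=104°: |BD| = 7.3287
θ=104°: circle(B,10.00) ∩ circle(D,4.00): a=9.3953, h=3.4248
θ=104°:   candidates: C₊=(9.2569,2.3222) cross=25.099; C₋=(6.5363,-3.9639) cross=-25.099
θ=104°:   branch - wants cross < 0 → take C=(6.5363,-3.9639) (cross=-25.099)
θ=104°: ex = (C−B)/|BC| = (0.7262,-0.6875); ey = (0.6875,0.7262)
θ=104°: P = B + 1.74·ex + 0.98·ey = (1.2116,2.4264)
θ=146°: B = A + 3.00·(cos146°, sin146°) = (-2.4871, 1.6776)
θ=146°: |BD| = 8.6513
θ=146°: circle(B,10.00) ∩ circle(D,4.00): a=9.1804, h=3.9649
θ=146°:   candidates: C₊=(7.2879,3.7870) cross=34.301; C₋=(5.7502,-3.9922) cross=-34.301
θ=146°:   branch - wants cross < 0 → take C=(5.7502,-3.9922) (cross=-34.301)
θ=146°: ex = (C−B)/|BC| = (0.8237,-0.5670); ey = (0.5670,0.8237)
θ=146°: P = B + 1.74·ex + 0.98·ey = (-0.4982,1.4983)
θ=220°: B = A + 3.00·(cos220°, sin220°) = (-2.2981, -1.9284)
θ=220°: |BD| = 8.5192
θ=220°: circle(B,10.00) ∩ circle(D,4.00): a=9.1896, h=3.9434
θ=220°:   candidates: C₊=(5.7604,3.9928) cross=33.595; C₋=(7.5456,-3.6893) cross=-33.595
θ=220°:   branch - wants cross < 0 → take C=(7.5456,-3.6893) (cross=-33.595)
θ=220°: ex = (C−B)/|BC| = (0.9844,-0.1761); ey = (0.1761,0.9844)
θ=220°: P = B + 1.74·ex + 0.98·ey = (-0.4127,-1.2701)
θ=243°: B = A + 3.00·(cos243°, sin243°) = (-1.3620, -2.6730)
θ=243°: |BD| = 7.8322
θ=243°: circle(B,10.00) ∩ circle(D,4.00): a=9.2786, h=3.7294
θ=243°:   candidates: C₊=(6.0867,3.9991) cross=29.209; C₋=(8.6323,-3.0118) cross=-29.209
θ=243°:   branch - wants cross < 0 → take C=(8.6323,-3.0118) (cross=-29.209)
θ=243°: ex = (C−B)/|BC| = (0.9994,-0.0339); ey = (0.0339,0.9994)
θ=243°: P = B + 1.74·ex + 0.98·ey = (0.4102,-1.7525)

θ=104°: 1.21 2.43
θ=146°: -0.50 1.50
θ=220°: -0.41 -1.27
θ=243°: 0.41 -1.75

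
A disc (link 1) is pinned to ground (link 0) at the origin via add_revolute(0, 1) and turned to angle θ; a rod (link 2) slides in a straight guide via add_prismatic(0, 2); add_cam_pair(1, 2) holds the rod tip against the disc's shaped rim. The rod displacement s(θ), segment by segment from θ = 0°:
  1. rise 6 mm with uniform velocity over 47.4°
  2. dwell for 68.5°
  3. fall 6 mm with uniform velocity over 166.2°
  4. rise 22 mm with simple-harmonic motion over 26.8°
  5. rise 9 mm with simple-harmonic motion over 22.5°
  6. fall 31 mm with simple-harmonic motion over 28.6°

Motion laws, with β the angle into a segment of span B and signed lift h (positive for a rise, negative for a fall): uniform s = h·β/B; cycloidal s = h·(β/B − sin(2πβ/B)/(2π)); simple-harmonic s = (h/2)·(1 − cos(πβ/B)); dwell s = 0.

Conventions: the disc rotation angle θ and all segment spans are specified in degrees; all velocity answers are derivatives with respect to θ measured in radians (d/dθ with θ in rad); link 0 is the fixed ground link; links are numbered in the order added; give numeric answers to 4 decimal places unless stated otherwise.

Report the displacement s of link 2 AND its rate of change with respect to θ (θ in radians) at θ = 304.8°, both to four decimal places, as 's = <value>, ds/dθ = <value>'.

segment 1 (0° to 47.4°, uniform, h = 6) is passed completely: s = 0.0000 + (6) = 6.0000
segment 2 (47.4° to 115.9°, dwell): s unchanged at 6.0000
segment 3 (115.9° to 282.1°, uniform, h = -6) is passed completely: s = 6.0000 + (-6) = 0.0000
θ = 304.8° falls in segment 4 (282.1° to 308.9°, simple-harmonic, h = 22): β = 304.8 − 282.1 = 22.7°, B = 26.8°; Δs = 22/2·(1 − cos(π·0.8470)) = 20.7538; s = 0.0000 + 20.7538 = 20.7538
velocity in seg [282.1°–308.9°] (simple-harmonic), θ in radians: β = 22.7° = 0.3962 rad, B = 26.8° = 0.4677 rad; ds/dθ = (πh/(2B)) sin(πβ/B) = (π·22/(2·0.4677)) sin(π·0.8470) = 34.156934 mm/rad

s = 20.7538, ds/dθ = 34.1569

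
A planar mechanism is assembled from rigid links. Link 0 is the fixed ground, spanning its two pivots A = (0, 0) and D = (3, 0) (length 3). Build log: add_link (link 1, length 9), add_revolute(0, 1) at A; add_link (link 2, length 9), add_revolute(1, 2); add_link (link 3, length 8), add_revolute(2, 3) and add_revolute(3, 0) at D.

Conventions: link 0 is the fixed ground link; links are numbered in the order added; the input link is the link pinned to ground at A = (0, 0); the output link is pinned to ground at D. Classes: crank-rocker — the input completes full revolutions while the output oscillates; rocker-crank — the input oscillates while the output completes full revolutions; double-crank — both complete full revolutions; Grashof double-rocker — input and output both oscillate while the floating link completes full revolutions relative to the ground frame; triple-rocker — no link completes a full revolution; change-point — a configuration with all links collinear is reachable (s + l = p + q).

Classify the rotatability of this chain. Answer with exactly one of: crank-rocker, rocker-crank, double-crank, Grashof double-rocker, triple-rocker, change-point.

lengths: ground=3, input=9, coupler=9, output=8
sorted: s=3 (shortest), l=9 (longest), p+q=17
s + l = 12 vs p + q = 17
s + l < p + q (Grashof) with shortest = ground link → double-crank

double-crank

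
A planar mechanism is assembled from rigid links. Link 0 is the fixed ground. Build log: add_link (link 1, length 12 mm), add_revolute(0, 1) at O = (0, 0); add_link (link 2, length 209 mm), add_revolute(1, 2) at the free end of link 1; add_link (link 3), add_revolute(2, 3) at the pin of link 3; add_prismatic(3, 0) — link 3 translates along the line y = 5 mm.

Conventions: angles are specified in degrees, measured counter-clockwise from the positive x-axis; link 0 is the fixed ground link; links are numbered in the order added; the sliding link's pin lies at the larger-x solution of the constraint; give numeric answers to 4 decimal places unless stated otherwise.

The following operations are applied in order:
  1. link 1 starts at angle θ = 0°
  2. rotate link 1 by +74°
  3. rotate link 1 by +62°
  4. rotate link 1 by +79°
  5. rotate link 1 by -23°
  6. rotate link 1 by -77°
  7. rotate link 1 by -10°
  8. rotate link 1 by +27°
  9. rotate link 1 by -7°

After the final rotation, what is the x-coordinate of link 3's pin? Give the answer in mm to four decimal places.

geometry: r = 12 mm, L = 209 mm, e = 5 mm; θ starts at 0°
rotate link 1 by +74°: θ ← 0° +74° = 74°
rotate link 1 by +62°: θ ← 74° +62° = 136°
rotate link 1 by +79°: θ ← 136° +79° = 215°
rotate link 1 by -23°: θ ← 215° -23° = 192°
rotate link 1 by -77°: θ ← 192° -77° = 115°
rotate link 1 by -10°: θ ← 115° -10° = 105°
rotate link 1 by +27°: θ ← 105° +27° = 132°
rotate link 1 by -7°: θ ← 132° -7° = 125°
crank pin P = (r cos θ, r sin θ) = (-6.882917, 9.829825)
h = r sin θ − e = 9.829825 − 5 = 4.829825
x = r cos θ + √(L² − h²) = -6.882917 + 208.944186 = 202.061269

202.0613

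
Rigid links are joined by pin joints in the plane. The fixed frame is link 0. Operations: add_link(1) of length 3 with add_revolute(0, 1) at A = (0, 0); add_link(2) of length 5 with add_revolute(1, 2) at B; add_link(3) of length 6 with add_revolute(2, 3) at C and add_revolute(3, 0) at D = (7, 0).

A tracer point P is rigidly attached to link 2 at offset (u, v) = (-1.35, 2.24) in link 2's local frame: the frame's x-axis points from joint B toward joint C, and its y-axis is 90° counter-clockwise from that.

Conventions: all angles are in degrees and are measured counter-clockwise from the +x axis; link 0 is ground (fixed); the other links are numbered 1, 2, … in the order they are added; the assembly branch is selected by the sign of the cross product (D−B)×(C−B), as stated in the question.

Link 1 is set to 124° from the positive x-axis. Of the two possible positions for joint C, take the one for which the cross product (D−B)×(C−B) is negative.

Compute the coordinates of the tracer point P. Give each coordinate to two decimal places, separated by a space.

A=(0,0), D=(7.00,0)
B = A + 3.00·(cos124°, sin124°) = (-1.6776, 2.4871)
|BD| = 9.0270
circle(B,5.00) ∩ circle(D,6.00): a=3.9042, h=3.1237
  candidates: C₊=(2.9361,4.4142) cross=28.197; C₋=(1.2149,-1.5913) cross=-28.197
  branch - wants cross < 0 → take C=(1.2149,-1.5913) (cross=-28.197)
ex = (C−B)/|BC| = (0.5785,-0.8157); ey = (0.8157,0.5785)
P = B + -1.35·ex + 2.24·ey = (-0.6314,4.8841)

-0.63 4.88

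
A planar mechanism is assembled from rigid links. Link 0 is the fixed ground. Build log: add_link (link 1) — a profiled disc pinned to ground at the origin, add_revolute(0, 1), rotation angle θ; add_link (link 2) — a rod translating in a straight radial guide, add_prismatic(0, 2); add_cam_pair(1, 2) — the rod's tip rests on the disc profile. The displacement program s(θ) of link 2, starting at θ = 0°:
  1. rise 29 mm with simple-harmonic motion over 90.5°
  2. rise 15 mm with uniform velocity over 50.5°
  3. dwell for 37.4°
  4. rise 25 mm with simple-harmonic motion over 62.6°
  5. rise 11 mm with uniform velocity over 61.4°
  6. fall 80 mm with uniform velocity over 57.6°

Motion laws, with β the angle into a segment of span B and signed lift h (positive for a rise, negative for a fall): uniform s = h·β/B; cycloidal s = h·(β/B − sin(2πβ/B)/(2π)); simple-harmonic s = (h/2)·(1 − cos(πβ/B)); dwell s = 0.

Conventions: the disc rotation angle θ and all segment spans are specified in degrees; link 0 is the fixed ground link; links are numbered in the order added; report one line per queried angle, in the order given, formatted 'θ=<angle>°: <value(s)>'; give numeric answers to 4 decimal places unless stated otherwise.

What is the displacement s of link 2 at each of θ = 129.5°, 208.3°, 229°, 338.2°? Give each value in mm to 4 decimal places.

seg 1 [0°–90.5°] simple-harmonic, h=29: full span → s += 29 → s = 29.0000
seg 2 [90.5°–141°] uniform, h=15: θ=129.5° here. β=39, B=50.5. 15·39/50.5 = 11.5842 → s = 40.5842
seg 2 [90.5°–141°] uniform, h=15: full span → s += 15 → s = 44.0000
seg 3 [141°–178.4°] dwell: s stays 44.0000
seg 4 [178.4°–241°] simple-harmonic, h=25: θ=208.3° here. β=29.9, B=62.6. 25/2·(1 − cos(π·0.4776)) = 11.6225 → s = 55.6225
seg 4 [178.4°–241°] simple-harmonic, h=25: θ=229° here. β=50.6, B=62.6. 25/2·(1 − cos(π·0.8083)) = 22.8010 → s = 66.8010
seg 4 [178.4°–241°] simple-harmonic, h=25: full span → s += 25 → s = 69.0000
seg 5 [241°–302.4°] uniform, h=11: full span → s += 11 → s = 80.0000
seg 6 [302.4°–360°] uniform, h=-80: θ=338.2° here. β=35.8, B=57.6. -80·35.8/57.6 = -49.7222 → s = 30.2778

θ=129.5°: 40.5842
θ=208.3°: 55.6225
θ=229°: 66.8010
θ=338.2°: 30.2778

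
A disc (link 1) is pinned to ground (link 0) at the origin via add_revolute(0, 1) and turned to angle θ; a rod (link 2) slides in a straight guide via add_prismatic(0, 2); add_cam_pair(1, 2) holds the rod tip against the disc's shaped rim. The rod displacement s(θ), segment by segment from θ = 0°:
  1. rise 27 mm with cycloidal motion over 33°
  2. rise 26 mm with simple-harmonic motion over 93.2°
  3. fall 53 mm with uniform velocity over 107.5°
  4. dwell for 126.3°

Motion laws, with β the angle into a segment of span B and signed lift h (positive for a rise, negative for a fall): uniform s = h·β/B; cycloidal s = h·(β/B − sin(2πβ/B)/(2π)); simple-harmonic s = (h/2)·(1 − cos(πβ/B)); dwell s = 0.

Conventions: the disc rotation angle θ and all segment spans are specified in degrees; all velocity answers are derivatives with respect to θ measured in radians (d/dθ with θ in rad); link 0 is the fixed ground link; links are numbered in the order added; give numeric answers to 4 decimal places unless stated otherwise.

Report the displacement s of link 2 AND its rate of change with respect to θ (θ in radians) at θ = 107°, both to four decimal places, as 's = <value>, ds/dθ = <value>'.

segment 1 (0° to 33°, cycloidal, h = 27) is passed completely: s = 0.0000 + (27) = 27.0000
θ = 107° falls in segment 2 (33° to 126.2°, simple-harmonic, h = 26): β = 107 − 33 = 74°, B = 93.2°; Δs = 26/2·(1 − cos(π·0.7940)) = 23.3711; s = 27.0000 + 23.3711 = 50.3711
velocity in seg [33°–126.2°] (simple-harmonic), θ in radians: β = 74° = 1.2915 rad, B = 93.2° = 1.6266 rad; ds/dθ = (πh/(2B)) sin(πβ/B) = (π·26/(2·1.6266)) sin(π·0.7940) = 15.138471 mm/rad

s = 50.3711, ds/dθ = 15.1385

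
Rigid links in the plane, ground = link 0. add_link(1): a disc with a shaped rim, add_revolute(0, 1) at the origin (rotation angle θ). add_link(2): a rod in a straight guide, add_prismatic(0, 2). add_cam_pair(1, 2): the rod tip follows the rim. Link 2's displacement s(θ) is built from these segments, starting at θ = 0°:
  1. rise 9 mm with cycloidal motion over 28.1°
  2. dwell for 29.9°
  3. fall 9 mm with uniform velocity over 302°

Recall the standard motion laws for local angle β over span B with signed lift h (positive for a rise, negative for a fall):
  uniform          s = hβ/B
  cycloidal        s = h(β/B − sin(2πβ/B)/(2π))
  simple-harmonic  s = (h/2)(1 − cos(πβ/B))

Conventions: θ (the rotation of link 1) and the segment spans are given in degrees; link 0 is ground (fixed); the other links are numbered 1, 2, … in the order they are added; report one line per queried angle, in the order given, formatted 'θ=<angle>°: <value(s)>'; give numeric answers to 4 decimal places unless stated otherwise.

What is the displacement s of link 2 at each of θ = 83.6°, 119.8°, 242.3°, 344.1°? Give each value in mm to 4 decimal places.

segment 1 (0° to 28.1°, cycloidal, h = 9) is passed completely: s = 0.0000 + (9) = 9.0000
segment 2 (28.1° to 58°, dwell): s unchanged at 9.0000
θ = 83.6° falls in segment 3 (58° to 360°, uniform, h = -9): β = 83.6 − 58 = 25.6°, B = 302°; Δs = -9·25.6/302 = -0.7629; s = 9.0000 − 0.7629 = 8.2371
θ = 119.8° falls in segment 3 (58° to 360°, uniform, h = -9): β = 119.8 − 58 = 61.8°, B = 302°; Δs = -9·61.8/302 = -1.8417; s = 9.0000 − 1.8417 = 7.1583
θ = 242.3° falls in segment 3 (58° to 360°, uniform, h = -9): β = 242.3 − 58 = 184.3°, B = 302°; Δs = -9·184.3/302 = -5.4924; s = 9.0000 − 5.4924 = 3.5076
θ = 344.1° falls in segment 3 (58° to 360°, uniform, h = -9): β = 344.1 − 58 = 286.1°, B = 302°; Δs = -9·286.1/302 = -8.5262; s = 9.0000 − 8.5262 = 0.4738

θ=83.6°: 8.2371
θ=119.8°: 7.1583
θ=242.3°: 3.5076
θ=344.1°: 0.4738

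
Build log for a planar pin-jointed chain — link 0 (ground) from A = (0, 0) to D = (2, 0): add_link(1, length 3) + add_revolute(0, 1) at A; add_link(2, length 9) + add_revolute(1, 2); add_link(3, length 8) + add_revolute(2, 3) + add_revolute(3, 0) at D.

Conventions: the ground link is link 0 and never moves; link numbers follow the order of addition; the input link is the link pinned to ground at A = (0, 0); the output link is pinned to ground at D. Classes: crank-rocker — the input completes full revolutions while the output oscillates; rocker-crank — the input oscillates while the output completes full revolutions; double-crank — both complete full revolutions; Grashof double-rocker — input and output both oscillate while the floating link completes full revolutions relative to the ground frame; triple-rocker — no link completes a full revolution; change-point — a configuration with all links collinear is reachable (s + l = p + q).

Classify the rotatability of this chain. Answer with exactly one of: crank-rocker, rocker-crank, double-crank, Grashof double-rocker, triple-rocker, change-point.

lengths: ground=2, input=3, coupler=9, output=8
sorted: s=2 (shortest), l=9 (longest), p+q=11
s + l = 11 vs p + q = 11
s + l = p + q → change-point (collinear configuration reachable)

change-point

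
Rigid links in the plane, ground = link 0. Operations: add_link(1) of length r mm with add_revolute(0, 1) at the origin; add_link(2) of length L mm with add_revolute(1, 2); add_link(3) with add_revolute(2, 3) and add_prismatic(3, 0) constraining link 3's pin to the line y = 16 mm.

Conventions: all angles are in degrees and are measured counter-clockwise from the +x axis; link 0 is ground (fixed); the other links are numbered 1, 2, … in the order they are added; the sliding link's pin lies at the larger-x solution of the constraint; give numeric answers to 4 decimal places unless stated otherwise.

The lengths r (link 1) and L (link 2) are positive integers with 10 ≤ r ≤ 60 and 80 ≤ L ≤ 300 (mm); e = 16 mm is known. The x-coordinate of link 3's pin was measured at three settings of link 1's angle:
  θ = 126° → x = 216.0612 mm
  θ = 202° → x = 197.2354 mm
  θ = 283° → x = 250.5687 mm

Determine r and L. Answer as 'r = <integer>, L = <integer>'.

constraint per measurement: (x − r cos θ)² + (r sin θ − e)² = L²
subtracting the θ₁ and θ₂ equations cancels the r² and L² terms:
r = (x₁² − x₂²) / (2[(x₁cos θ₁ + e sin θ₁) − (x₂cos θ₂ + e sin θ₂)]) = 52.0000 → r = 52
L² = (x₁ − r cos θ₁)² + (r sin θ₁ − e)² = 61503.9869 → L = 248.0000 → L = 248
check at θ₃=283°: x = 250.5687 (printed 250.5687) ✓

r = 52, L = 248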